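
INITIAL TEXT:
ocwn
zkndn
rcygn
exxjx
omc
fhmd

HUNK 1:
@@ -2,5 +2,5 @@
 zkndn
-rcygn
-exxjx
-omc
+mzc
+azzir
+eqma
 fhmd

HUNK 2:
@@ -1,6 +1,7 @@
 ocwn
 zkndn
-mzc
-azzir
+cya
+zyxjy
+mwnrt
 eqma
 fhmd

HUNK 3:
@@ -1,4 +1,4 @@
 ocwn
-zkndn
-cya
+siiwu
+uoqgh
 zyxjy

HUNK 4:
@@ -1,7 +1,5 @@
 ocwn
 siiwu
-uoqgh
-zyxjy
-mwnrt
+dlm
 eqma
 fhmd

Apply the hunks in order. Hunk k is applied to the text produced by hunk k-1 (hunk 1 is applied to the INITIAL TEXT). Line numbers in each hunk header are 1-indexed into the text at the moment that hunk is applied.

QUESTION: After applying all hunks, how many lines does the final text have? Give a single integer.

Answer: 5

Derivation:
Hunk 1: at line 2 remove [rcygn,exxjx,omc] add [mzc,azzir,eqma] -> 6 lines: ocwn zkndn mzc azzir eqma fhmd
Hunk 2: at line 1 remove [mzc,azzir] add [cya,zyxjy,mwnrt] -> 7 lines: ocwn zkndn cya zyxjy mwnrt eqma fhmd
Hunk 3: at line 1 remove [zkndn,cya] add [siiwu,uoqgh] -> 7 lines: ocwn siiwu uoqgh zyxjy mwnrt eqma fhmd
Hunk 4: at line 1 remove [uoqgh,zyxjy,mwnrt] add [dlm] -> 5 lines: ocwn siiwu dlm eqma fhmd
Final line count: 5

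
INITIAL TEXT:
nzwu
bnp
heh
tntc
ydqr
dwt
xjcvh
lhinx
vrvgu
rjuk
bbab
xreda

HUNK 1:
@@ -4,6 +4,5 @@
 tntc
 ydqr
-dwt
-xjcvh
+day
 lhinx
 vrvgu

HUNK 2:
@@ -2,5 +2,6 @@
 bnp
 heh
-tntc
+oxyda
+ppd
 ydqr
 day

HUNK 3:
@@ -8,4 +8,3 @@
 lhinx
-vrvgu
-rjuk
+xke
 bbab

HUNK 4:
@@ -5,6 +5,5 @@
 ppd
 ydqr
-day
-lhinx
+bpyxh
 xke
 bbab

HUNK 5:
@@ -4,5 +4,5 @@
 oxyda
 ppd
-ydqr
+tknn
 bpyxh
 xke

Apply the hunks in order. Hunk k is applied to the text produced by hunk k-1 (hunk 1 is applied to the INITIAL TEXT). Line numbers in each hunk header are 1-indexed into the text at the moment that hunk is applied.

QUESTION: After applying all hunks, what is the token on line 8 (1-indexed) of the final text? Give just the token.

Hunk 1: at line 4 remove [dwt,xjcvh] add [day] -> 11 lines: nzwu bnp heh tntc ydqr day lhinx vrvgu rjuk bbab xreda
Hunk 2: at line 2 remove [tntc] add [oxyda,ppd] -> 12 lines: nzwu bnp heh oxyda ppd ydqr day lhinx vrvgu rjuk bbab xreda
Hunk 3: at line 8 remove [vrvgu,rjuk] add [xke] -> 11 lines: nzwu bnp heh oxyda ppd ydqr day lhinx xke bbab xreda
Hunk 4: at line 5 remove [day,lhinx] add [bpyxh] -> 10 lines: nzwu bnp heh oxyda ppd ydqr bpyxh xke bbab xreda
Hunk 5: at line 4 remove [ydqr] add [tknn] -> 10 lines: nzwu bnp heh oxyda ppd tknn bpyxh xke bbab xreda
Final line 8: xke

Answer: xke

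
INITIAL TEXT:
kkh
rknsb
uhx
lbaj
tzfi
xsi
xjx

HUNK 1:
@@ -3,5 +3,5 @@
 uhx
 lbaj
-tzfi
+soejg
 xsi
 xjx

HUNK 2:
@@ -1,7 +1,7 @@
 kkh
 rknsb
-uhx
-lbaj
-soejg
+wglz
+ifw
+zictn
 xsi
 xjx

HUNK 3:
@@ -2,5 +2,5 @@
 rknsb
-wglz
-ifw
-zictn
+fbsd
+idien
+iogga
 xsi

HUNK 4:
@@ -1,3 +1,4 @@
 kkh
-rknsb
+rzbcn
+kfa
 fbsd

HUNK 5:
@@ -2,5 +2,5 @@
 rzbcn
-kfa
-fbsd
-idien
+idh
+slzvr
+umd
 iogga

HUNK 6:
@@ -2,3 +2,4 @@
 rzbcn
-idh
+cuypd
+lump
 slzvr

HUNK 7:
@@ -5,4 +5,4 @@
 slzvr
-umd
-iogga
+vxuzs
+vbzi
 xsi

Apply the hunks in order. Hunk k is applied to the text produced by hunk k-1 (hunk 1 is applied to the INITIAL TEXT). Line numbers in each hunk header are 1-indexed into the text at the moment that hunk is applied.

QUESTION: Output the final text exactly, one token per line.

Answer: kkh
rzbcn
cuypd
lump
slzvr
vxuzs
vbzi
xsi
xjx

Derivation:
Hunk 1: at line 3 remove [tzfi] add [soejg] -> 7 lines: kkh rknsb uhx lbaj soejg xsi xjx
Hunk 2: at line 1 remove [uhx,lbaj,soejg] add [wglz,ifw,zictn] -> 7 lines: kkh rknsb wglz ifw zictn xsi xjx
Hunk 3: at line 2 remove [wglz,ifw,zictn] add [fbsd,idien,iogga] -> 7 lines: kkh rknsb fbsd idien iogga xsi xjx
Hunk 4: at line 1 remove [rknsb] add [rzbcn,kfa] -> 8 lines: kkh rzbcn kfa fbsd idien iogga xsi xjx
Hunk 5: at line 2 remove [kfa,fbsd,idien] add [idh,slzvr,umd] -> 8 lines: kkh rzbcn idh slzvr umd iogga xsi xjx
Hunk 6: at line 2 remove [idh] add [cuypd,lump] -> 9 lines: kkh rzbcn cuypd lump slzvr umd iogga xsi xjx
Hunk 7: at line 5 remove [umd,iogga] add [vxuzs,vbzi] -> 9 lines: kkh rzbcn cuypd lump slzvr vxuzs vbzi xsi xjx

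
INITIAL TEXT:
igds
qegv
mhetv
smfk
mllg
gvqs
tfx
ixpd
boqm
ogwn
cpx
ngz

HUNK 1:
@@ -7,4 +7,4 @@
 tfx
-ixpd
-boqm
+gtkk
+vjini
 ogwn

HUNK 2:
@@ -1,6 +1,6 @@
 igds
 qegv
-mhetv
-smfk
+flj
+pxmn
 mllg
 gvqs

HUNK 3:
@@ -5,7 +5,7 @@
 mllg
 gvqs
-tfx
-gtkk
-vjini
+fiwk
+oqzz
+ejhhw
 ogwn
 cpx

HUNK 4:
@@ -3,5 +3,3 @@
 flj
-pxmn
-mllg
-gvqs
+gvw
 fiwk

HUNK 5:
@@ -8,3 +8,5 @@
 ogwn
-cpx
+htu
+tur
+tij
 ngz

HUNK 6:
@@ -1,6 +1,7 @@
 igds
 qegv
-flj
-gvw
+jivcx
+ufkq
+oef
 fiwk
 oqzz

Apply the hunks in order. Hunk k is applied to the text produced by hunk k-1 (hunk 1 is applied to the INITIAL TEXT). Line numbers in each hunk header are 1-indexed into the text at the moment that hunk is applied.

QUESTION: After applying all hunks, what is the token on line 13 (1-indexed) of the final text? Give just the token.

Answer: ngz

Derivation:
Hunk 1: at line 7 remove [ixpd,boqm] add [gtkk,vjini] -> 12 lines: igds qegv mhetv smfk mllg gvqs tfx gtkk vjini ogwn cpx ngz
Hunk 2: at line 1 remove [mhetv,smfk] add [flj,pxmn] -> 12 lines: igds qegv flj pxmn mllg gvqs tfx gtkk vjini ogwn cpx ngz
Hunk 3: at line 5 remove [tfx,gtkk,vjini] add [fiwk,oqzz,ejhhw] -> 12 lines: igds qegv flj pxmn mllg gvqs fiwk oqzz ejhhw ogwn cpx ngz
Hunk 4: at line 3 remove [pxmn,mllg,gvqs] add [gvw] -> 10 lines: igds qegv flj gvw fiwk oqzz ejhhw ogwn cpx ngz
Hunk 5: at line 8 remove [cpx] add [htu,tur,tij] -> 12 lines: igds qegv flj gvw fiwk oqzz ejhhw ogwn htu tur tij ngz
Hunk 6: at line 1 remove [flj,gvw] add [jivcx,ufkq,oef] -> 13 lines: igds qegv jivcx ufkq oef fiwk oqzz ejhhw ogwn htu tur tij ngz
Final line 13: ngz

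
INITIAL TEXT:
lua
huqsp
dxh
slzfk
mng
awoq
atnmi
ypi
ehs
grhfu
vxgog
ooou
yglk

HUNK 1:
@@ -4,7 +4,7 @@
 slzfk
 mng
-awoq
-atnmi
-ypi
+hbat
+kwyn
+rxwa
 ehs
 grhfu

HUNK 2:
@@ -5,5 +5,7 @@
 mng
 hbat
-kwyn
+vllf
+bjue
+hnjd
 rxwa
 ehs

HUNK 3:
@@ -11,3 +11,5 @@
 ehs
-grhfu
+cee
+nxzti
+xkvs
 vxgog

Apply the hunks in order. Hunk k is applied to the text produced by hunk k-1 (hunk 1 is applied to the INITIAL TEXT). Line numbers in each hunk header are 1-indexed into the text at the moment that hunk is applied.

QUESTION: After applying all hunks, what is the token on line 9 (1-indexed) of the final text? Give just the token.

Hunk 1: at line 4 remove [awoq,atnmi,ypi] add [hbat,kwyn,rxwa] -> 13 lines: lua huqsp dxh slzfk mng hbat kwyn rxwa ehs grhfu vxgog ooou yglk
Hunk 2: at line 5 remove [kwyn] add [vllf,bjue,hnjd] -> 15 lines: lua huqsp dxh slzfk mng hbat vllf bjue hnjd rxwa ehs grhfu vxgog ooou yglk
Hunk 3: at line 11 remove [grhfu] add [cee,nxzti,xkvs] -> 17 lines: lua huqsp dxh slzfk mng hbat vllf bjue hnjd rxwa ehs cee nxzti xkvs vxgog ooou yglk
Final line 9: hnjd

Answer: hnjd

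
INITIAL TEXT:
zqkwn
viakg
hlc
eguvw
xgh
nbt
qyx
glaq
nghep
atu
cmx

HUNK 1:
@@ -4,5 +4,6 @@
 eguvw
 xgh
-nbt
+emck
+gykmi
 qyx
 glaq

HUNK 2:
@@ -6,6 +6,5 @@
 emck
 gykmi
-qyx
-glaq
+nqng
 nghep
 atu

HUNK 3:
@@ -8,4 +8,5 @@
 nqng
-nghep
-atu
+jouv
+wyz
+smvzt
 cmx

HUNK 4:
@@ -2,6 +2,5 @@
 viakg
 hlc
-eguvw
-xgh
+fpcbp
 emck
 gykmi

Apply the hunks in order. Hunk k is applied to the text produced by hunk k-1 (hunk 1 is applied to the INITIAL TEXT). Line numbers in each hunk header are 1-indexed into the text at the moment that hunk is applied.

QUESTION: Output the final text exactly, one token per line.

Hunk 1: at line 4 remove [nbt] add [emck,gykmi] -> 12 lines: zqkwn viakg hlc eguvw xgh emck gykmi qyx glaq nghep atu cmx
Hunk 2: at line 6 remove [qyx,glaq] add [nqng] -> 11 lines: zqkwn viakg hlc eguvw xgh emck gykmi nqng nghep atu cmx
Hunk 3: at line 8 remove [nghep,atu] add [jouv,wyz,smvzt] -> 12 lines: zqkwn viakg hlc eguvw xgh emck gykmi nqng jouv wyz smvzt cmx
Hunk 4: at line 2 remove [eguvw,xgh] add [fpcbp] -> 11 lines: zqkwn viakg hlc fpcbp emck gykmi nqng jouv wyz smvzt cmx

Answer: zqkwn
viakg
hlc
fpcbp
emck
gykmi
nqng
jouv
wyz
smvzt
cmx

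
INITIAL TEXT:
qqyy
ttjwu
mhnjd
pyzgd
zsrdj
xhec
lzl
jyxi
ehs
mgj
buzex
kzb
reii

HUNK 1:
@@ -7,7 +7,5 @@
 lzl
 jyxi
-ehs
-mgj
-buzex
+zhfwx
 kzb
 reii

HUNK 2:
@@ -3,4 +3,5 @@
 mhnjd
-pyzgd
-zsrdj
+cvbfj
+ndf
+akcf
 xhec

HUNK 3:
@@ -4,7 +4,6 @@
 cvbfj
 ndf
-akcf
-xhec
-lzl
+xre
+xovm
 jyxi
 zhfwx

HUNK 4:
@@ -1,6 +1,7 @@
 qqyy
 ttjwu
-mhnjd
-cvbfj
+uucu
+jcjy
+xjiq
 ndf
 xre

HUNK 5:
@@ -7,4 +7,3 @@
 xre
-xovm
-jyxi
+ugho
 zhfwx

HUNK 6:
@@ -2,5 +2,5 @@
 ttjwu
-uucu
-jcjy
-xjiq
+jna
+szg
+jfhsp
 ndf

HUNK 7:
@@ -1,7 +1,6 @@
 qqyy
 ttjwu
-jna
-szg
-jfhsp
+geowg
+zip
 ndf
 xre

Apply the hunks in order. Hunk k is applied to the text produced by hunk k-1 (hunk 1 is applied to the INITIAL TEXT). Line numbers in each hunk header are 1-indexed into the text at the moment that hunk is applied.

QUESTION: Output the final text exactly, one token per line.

Hunk 1: at line 7 remove [ehs,mgj,buzex] add [zhfwx] -> 11 lines: qqyy ttjwu mhnjd pyzgd zsrdj xhec lzl jyxi zhfwx kzb reii
Hunk 2: at line 3 remove [pyzgd,zsrdj] add [cvbfj,ndf,akcf] -> 12 lines: qqyy ttjwu mhnjd cvbfj ndf akcf xhec lzl jyxi zhfwx kzb reii
Hunk 3: at line 4 remove [akcf,xhec,lzl] add [xre,xovm] -> 11 lines: qqyy ttjwu mhnjd cvbfj ndf xre xovm jyxi zhfwx kzb reii
Hunk 4: at line 1 remove [mhnjd,cvbfj] add [uucu,jcjy,xjiq] -> 12 lines: qqyy ttjwu uucu jcjy xjiq ndf xre xovm jyxi zhfwx kzb reii
Hunk 5: at line 7 remove [xovm,jyxi] add [ugho] -> 11 lines: qqyy ttjwu uucu jcjy xjiq ndf xre ugho zhfwx kzb reii
Hunk 6: at line 2 remove [uucu,jcjy,xjiq] add [jna,szg,jfhsp] -> 11 lines: qqyy ttjwu jna szg jfhsp ndf xre ugho zhfwx kzb reii
Hunk 7: at line 1 remove [jna,szg,jfhsp] add [geowg,zip] -> 10 lines: qqyy ttjwu geowg zip ndf xre ugho zhfwx kzb reii

Answer: qqyy
ttjwu
geowg
zip
ndf
xre
ugho
zhfwx
kzb
reii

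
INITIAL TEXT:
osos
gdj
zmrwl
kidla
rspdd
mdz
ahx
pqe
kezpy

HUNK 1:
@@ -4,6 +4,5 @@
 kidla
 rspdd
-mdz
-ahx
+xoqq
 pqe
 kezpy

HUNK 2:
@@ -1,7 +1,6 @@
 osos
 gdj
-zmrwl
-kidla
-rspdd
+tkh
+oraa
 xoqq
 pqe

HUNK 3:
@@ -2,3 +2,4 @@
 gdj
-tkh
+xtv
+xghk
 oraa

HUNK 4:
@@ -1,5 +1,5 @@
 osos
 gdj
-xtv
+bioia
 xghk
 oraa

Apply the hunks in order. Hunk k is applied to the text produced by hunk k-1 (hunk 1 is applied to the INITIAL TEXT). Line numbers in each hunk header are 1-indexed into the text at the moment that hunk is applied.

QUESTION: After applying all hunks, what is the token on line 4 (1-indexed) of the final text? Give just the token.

Answer: xghk

Derivation:
Hunk 1: at line 4 remove [mdz,ahx] add [xoqq] -> 8 lines: osos gdj zmrwl kidla rspdd xoqq pqe kezpy
Hunk 2: at line 1 remove [zmrwl,kidla,rspdd] add [tkh,oraa] -> 7 lines: osos gdj tkh oraa xoqq pqe kezpy
Hunk 3: at line 2 remove [tkh] add [xtv,xghk] -> 8 lines: osos gdj xtv xghk oraa xoqq pqe kezpy
Hunk 4: at line 1 remove [xtv] add [bioia] -> 8 lines: osos gdj bioia xghk oraa xoqq pqe kezpy
Final line 4: xghk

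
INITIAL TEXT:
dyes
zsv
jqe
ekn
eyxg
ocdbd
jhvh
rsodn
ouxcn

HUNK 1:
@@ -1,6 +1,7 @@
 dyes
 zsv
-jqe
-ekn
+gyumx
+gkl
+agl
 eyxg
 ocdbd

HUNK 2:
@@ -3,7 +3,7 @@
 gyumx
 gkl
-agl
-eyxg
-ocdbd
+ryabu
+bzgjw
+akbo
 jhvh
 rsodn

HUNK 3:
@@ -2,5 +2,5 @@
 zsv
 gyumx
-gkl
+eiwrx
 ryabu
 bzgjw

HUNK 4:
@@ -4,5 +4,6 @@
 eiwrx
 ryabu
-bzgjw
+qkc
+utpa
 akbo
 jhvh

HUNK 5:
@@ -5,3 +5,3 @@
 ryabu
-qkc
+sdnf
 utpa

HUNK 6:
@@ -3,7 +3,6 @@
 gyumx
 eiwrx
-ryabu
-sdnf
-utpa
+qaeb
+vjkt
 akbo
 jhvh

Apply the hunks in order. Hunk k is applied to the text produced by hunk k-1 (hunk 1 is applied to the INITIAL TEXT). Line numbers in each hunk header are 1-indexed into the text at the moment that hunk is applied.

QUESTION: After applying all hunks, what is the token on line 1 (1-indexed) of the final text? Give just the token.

Hunk 1: at line 1 remove [jqe,ekn] add [gyumx,gkl,agl] -> 10 lines: dyes zsv gyumx gkl agl eyxg ocdbd jhvh rsodn ouxcn
Hunk 2: at line 3 remove [agl,eyxg,ocdbd] add [ryabu,bzgjw,akbo] -> 10 lines: dyes zsv gyumx gkl ryabu bzgjw akbo jhvh rsodn ouxcn
Hunk 3: at line 2 remove [gkl] add [eiwrx] -> 10 lines: dyes zsv gyumx eiwrx ryabu bzgjw akbo jhvh rsodn ouxcn
Hunk 4: at line 4 remove [bzgjw] add [qkc,utpa] -> 11 lines: dyes zsv gyumx eiwrx ryabu qkc utpa akbo jhvh rsodn ouxcn
Hunk 5: at line 5 remove [qkc] add [sdnf] -> 11 lines: dyes zsv gyumx eiwrx ryabu sdnf utpa akbo jhvh rsodn ouxcn
Hunk 6: at line 3 remove [ryabu,sdnf,utpa] add [qaeb,vjkt] -> 10 lines: dyes zsv gyumx eiwrx qaeb vjkt akbo jhvh rsodn ouxcn
Final line 1: dyes

Answer: dyes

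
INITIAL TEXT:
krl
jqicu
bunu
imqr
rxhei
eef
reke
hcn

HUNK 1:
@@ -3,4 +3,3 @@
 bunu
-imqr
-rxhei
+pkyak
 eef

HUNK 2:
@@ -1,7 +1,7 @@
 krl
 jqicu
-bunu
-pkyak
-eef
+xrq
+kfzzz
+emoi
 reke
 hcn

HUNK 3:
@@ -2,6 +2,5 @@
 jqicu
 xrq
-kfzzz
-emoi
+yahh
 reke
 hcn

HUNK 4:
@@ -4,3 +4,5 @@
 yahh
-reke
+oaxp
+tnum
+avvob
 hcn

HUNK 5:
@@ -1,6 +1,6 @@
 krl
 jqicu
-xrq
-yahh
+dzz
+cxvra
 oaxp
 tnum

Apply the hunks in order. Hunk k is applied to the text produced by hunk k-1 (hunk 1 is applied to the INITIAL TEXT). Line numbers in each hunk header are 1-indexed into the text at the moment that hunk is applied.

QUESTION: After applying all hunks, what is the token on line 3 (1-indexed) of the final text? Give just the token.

Answer: dzz

Derivation:
Hunk 1: at line 3 remove [imqr,rxhei] add [pkyak] -> 7 lines: krl jqicu bunu pkyak eef reke hcn
Hunk 2: at line 1 remove [bunu,pkyak,eef] add [xrq,kfzzz,emoi] -> 7 lines: krl jqicu xrq kfzzz emoi reke hcn
Hunk 3: at line 2 remove [kfzzz,emoi] add [yahh] -> 6 lines: krl jqicu xrq yahh reke hcn
Hunk 4: at line 4 remove [reke] add [oaxp,tnum,avvob] -> 8 lines: krl jqicu xrq yahh oaxp tnum avvob hcn
Hunk 5: at line 1 remove [xrq,yahh] add [dzz,cxvra] -> 8 lines: krl jqicu dzz cxvra oaxp tnum avvob hcn
Final line 3: dzz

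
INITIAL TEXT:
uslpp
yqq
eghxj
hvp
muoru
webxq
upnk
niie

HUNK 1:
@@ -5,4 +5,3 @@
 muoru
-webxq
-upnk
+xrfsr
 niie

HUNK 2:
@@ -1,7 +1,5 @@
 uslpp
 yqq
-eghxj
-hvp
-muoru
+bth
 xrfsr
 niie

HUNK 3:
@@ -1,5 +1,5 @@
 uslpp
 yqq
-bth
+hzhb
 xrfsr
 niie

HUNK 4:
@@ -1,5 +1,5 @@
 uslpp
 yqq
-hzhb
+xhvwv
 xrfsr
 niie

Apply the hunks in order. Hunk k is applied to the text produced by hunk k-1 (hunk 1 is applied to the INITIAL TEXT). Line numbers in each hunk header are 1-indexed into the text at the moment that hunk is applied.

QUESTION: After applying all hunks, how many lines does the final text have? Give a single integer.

Hunk 1: at line 5 remove [webxq,upnk] add [xrfsr] -> 7 lines: uslpp yqq eghxj hvp muoru xrfsr niie
Hunk 2: at line 1 remove [eghxj,hvp,muoru] add [bth] -> 5 lines: uslpp yqq bth xrfsr niie
Hunk 3: at line 1 remove [bth] add [hzhb] -> 5 lines: uslpp yqq hzhb xrfsr niie
Hunk 4: at line 1 remove [hzhb] add [xhvwv] -> 5 lines: uslpp yqq xhvwv xrfsr niie
Final line count: 5

Answer: 5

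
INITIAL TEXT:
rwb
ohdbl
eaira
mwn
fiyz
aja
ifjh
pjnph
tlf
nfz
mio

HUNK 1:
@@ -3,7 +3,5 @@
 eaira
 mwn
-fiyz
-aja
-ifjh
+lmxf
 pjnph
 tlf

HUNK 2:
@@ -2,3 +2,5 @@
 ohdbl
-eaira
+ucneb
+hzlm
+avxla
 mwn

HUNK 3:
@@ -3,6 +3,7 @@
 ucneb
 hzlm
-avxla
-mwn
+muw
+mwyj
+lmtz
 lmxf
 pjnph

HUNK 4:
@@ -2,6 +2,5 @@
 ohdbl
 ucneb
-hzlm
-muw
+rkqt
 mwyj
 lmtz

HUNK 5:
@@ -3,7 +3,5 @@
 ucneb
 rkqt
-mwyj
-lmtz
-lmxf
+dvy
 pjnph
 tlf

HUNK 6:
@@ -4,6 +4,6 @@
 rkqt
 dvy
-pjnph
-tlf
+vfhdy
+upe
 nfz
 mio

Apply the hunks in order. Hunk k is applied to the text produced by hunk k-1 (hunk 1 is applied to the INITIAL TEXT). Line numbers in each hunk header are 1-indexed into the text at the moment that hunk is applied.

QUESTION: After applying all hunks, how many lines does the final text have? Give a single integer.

Answer: 9

Derivation:
Hunk 1: at line 3 remove [fiyz,aja,ifjh] add [lmxf] -> 9 lines: rwb ohdbl eaira mwn lmxf pjnph tlf nfz mio
Hunk 2: at line 2 remove [eaira] add [ucneb,hzlm,avxla] -> 11 lines: rwb ohdbl ucneb hzlm avxla mwn lmxf pjnph tlf nfz mio
Hunk 3: at line 3 remove [avxla,mwn] add [muw,mwyj,lmtz] -> 12 lines: rwb ohdbl ucneb hzlm muw mwyj lmtz lmxf pjnph tlf nfz mio
Hunk 4: at line 2 remove [hzlm,muw] add [rkqt] -> 11 lines: rwb ohdbl ucneb rkqt mwyj lmtz lmxf pjnph tlf nfz mio
Hunk 5: at line 3 remove [mwyj,lmtz,lmxf] add [dvy] -> 9 lines: rwb ohdbl ucneb rkqt dvy pjnph tlf nfz mio
Hunk 6: at line 4 remove [pjnph,tlf] add [vfhdy,upe] -> 9 lines: rwb ohdbl ucneb rkqt dvy vfhdy upe nfz mio
Final line count: 9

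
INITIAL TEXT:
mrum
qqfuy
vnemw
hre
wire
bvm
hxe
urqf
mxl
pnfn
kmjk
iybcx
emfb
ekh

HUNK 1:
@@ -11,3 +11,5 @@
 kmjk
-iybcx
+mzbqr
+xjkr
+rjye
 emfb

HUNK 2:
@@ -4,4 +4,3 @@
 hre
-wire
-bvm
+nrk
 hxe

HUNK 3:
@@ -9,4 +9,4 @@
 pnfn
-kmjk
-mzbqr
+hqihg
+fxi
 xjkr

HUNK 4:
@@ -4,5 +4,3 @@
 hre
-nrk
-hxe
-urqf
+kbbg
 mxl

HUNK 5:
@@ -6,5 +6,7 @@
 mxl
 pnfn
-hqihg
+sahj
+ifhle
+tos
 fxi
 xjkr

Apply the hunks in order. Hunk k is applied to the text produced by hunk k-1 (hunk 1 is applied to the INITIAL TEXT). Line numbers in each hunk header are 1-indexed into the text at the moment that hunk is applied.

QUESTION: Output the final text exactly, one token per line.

Answer: mrum
qqfuy
vnemw
hre
kbbg
mxl
pnfn
sahj
ifhle
tos
fxi
xjkr
rjye
emfb
ekh

Derivation:
Hunk 1: at line 11 remove [iybcx] add [mzbqr,xjkr,rjye] -> 16 lines: mrum qqfuy vnemw hre wire bvm hxe urqf mxl pnfn kmjk mzbqr xjkr rjye emfb ekh
Hunk 2: at line 4 remove [wire,bvm] add [nrk] -> 15 lines: mrum qqfuy vnemw hre nrk hxe urqf mxl pnfn kmjk mzbqr xjkr rjye emfb ekh
Hunk 3: at line 9 remove [kmjk,mzbqr] add [hqihg,fxi] -> 15 lines: mrum qqfuy vnemw hre nrk hxe urqf mxl pnfn hqihg fxi xjkr rjye emfb ekh
Hunk 4: at line 4 remove [nrk,hxe,urqf] add [kbbg] -> 13 lines: mrum qqfuy vnemw hre kbbg mxl pnfn hqihg fxi xjkr rjye emfb ekh
Hunk 5: at line 6 remove [hqihg] add [sahj,ifhle,tos] -> 15 lines: mrum qqfuy vnemw hre kbbg mxl pnfn sahj ifhle tos fxi xjkr rjye emfb ekh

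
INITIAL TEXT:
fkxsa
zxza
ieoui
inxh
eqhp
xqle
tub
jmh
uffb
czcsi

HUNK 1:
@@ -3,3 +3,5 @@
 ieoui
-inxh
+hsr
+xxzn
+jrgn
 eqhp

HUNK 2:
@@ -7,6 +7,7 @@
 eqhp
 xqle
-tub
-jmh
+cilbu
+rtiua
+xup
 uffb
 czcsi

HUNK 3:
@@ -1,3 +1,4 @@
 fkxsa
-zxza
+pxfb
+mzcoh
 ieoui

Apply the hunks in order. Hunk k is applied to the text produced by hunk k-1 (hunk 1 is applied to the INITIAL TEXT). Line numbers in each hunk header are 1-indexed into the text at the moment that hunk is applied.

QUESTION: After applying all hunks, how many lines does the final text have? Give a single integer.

Answer: 14

Derivation:
Hunk 1: at line 3 remove [inxh] add [hsr,xxzn,jrgn] -> 12 lines: fkxsa zxza ieoui hsr xxzn jrgn eqhp xqle tub jmh uffb czcsi
Hunk 2: at line 7 remove [tub,jmh] add [cilbu,rtiua,xup] -> 13 lines: fkxsa zxza ieoui hsr xxzn jrgn eqhp xqle cilbu rtiua xup uffb czcsi
Hunk 3: at line 1 remove [zxza] add [pxfb,mzcoh] -> 14 lines: fkxsa pxfb mzcoh ieoui hsr xxzn jrgn eqhp xqle cilbu rtiua xup uffb czcsi
Final line count: 14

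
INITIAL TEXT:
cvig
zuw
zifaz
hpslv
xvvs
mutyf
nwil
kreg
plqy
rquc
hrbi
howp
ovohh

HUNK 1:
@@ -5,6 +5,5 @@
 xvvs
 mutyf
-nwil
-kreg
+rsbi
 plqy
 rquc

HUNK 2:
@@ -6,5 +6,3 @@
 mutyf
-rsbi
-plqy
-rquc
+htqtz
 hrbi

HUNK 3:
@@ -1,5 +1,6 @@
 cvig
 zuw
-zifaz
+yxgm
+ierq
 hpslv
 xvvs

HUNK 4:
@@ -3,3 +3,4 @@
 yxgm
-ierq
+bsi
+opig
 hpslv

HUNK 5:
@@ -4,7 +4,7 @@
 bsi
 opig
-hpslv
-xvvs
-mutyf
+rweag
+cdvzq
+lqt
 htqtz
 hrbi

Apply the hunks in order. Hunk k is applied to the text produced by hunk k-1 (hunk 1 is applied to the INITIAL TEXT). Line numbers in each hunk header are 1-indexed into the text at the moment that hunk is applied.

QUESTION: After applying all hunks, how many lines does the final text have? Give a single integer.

Hunk 1: at line 5 remove [nwil,kreg] add [rsbi] -> 12 lines: cvig zuw zifaz hpslv xvvs mutyf rsbi plqy rquc hrbi howp ovohh
Hunk 2: at line 6 remove [rsbi,plqy,rquc] add [htqtz] -> 10 lines: cvig zuw zifaz hpslv xvvs mutyf htqtz hrbi howp ovohh
Hunk 3: at line 1 remove [zifaz] add [yxgm,ierq] -> 11 lines: cvig zuw yxgm ierq hpslv xvvs mutyf htqtz hrbi howp ovohh
Hunk 4: at line 3 remove [ierq] add [bsi,opig] -> 12 lines: cvig zuw yxgm bsi opig hpslv xvvs mutyf htqtz hrbi howp ovohh
Hunk 5: at line 4 remove [hpslv,xvvs,mutyf] add [rweag,cdvzq,lqt] -> 12 lines: cvig zuw yxgm bsi opig rweag cdvzq lqt htqtz hrbi howp ovohh
Final line count: 12

Answer: 12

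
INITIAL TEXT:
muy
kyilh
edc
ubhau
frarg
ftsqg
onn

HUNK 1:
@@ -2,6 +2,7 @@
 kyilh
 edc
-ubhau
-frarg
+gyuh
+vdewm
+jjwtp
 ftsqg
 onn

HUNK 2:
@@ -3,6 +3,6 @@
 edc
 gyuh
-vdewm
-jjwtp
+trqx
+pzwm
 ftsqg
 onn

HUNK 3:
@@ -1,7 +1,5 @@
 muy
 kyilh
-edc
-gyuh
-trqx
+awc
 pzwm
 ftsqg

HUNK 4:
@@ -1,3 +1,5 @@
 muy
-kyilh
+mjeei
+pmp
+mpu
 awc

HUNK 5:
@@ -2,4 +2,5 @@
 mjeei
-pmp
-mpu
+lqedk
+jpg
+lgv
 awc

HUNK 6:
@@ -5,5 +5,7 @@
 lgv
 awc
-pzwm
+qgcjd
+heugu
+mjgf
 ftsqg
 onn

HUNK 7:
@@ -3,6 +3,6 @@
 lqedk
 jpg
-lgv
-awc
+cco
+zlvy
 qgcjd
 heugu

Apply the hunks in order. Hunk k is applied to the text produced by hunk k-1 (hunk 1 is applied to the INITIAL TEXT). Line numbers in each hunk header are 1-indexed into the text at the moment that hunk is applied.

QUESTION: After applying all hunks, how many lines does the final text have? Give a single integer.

Answer: 11

Derivation:
Hunk 1: at line 2 remove [ubhau,frarg] add [gyuh,vdewm,jjwtp] -> 8 lines: muy kyilh edc gyuh vdewm jjwtp ftsqg onn
Hunk 2: at line 3 remove [vdewm,jjwtp] add [trqx,pzwm] -> 8 lines: muy kyilh edc gyuh trqx pzwm ftsqg onn
Hunk 3: at line 1 remove [edc,gyuh,trqx] add [awc] -> 6 lines: muy kyilh awc pzwm ftsqg onn
Hunk 4: at line 1 remove [kyilh] add [mjeei,pmp,mpu] -> 8 lines: muy mjeei pmp mpu awc pzwm ftsqg onn
Hunk 5: at line 2 remove [pmp,mpu] add [lqedk,jpg,lgv] -> 9 lines: muy mjeei lqedk jpg lgv awc pzwm ftsqg onn
Hunk 6: at line 5 remove [pzwm] add [qgcjd,heugu,mjgf] -> 11 lines: muy mjeei lqedk jpg lgv awc qgcjd heugu mjgf ftsqg onn
Hunk 7: at line 3 remove [lgv,awc] add [cco,zlvy] -> 11 lines: muy mjeei lqedk jpg cco zlvy qgcjd heugu mjgf ftsqg onn
Final line count: 11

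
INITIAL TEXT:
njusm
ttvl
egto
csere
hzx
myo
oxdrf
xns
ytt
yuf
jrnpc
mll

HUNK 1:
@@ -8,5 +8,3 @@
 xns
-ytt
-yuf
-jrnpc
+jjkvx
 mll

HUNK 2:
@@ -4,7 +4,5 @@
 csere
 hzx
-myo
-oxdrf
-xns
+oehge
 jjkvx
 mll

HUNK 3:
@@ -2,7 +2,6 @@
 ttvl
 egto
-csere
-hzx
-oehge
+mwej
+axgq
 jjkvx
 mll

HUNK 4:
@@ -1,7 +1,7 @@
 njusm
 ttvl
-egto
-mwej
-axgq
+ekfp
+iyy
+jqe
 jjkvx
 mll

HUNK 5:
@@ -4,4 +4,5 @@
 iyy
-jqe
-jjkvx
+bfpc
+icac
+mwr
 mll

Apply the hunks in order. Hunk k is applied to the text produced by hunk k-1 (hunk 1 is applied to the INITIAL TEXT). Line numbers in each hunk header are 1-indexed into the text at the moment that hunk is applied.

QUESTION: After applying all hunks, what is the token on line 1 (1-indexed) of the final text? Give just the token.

Answer: njusm

Derivation:
Hunk 1: at line 8 remove [ytt,yuf,jrnpc] add [jjkvx] -> 10 lines: njusm ttvl egto csere hzx myo oxdrf xns jjkvx mll
Hunk 2: at line 4 remove [myo,oxdrf,xns] add [oehge] -> 8 lines: njusm ttvl egto csere hzx oehge jjkvx mll
Hunk 3: at line 2 remove [csere,hzx,oehge] add [mwej,axgq] -> 7 lines: njusm ttvl egto mwej axgq jjkvx mll
Hunk 4: at line 1 remove [egto,mwej,axgq] add [ekfp,iyy,jqe] -> 7 lines: njusm ttvl ekfp iyy jqe jjkvx mll
Hunk 5: at line 4 remove [jqe,jjkvx] add [bfpc,icac,mwr] -> 8 lines: njusm ttvl ekfp iyy bfpc icac mwr mll
Final line 1: njusm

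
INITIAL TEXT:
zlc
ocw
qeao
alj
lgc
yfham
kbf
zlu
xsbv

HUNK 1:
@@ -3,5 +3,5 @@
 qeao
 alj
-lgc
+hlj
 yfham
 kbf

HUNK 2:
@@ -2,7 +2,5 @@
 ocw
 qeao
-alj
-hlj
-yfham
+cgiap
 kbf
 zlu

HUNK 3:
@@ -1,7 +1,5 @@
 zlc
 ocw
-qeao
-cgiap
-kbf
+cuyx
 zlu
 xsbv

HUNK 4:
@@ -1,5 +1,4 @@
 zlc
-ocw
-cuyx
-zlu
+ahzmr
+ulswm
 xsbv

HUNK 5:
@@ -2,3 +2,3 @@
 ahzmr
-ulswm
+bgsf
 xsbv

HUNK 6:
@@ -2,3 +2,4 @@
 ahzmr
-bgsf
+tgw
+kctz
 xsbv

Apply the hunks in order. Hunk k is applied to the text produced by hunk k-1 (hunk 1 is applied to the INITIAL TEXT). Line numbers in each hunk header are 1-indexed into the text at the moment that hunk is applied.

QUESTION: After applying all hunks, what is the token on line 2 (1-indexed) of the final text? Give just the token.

Answer: ahzmr

Derivation:
Hunk 1: at line 3 remove [lgc] add [hlj] -> 9 lines: zlc ocw qeao alj hlj yfham kbf zlu xsbv
Hunk 2: at line 2 remove [alj,hlj,yfham] add [cgiap] -> 7 lines: zlc ocw qeao cgiap kbf zlu xsbv
Hunk 3: at line 1 remove [qeao,cgiap,kbf] add [cuyx] -> 5 lines: zlc ocw cuyx zlu xsbv
Hunk 4: at line 1 remove [ocw,cuyx,zlu] add [ahzmr,ulswm] -> 4 lines: zlc ahzmr ulswm xsbv
Hunk 5: at line 2 remove [ulswm] add [bgsf] -> 4 lines: zlc ahzmr bgsf xsbv
Hunk 6: at line 2 remove [bgsf] add [tgw,kctz] -> 5 lines: zlc ahzmr tgw kctz xsbv
Final line 2: ahzmr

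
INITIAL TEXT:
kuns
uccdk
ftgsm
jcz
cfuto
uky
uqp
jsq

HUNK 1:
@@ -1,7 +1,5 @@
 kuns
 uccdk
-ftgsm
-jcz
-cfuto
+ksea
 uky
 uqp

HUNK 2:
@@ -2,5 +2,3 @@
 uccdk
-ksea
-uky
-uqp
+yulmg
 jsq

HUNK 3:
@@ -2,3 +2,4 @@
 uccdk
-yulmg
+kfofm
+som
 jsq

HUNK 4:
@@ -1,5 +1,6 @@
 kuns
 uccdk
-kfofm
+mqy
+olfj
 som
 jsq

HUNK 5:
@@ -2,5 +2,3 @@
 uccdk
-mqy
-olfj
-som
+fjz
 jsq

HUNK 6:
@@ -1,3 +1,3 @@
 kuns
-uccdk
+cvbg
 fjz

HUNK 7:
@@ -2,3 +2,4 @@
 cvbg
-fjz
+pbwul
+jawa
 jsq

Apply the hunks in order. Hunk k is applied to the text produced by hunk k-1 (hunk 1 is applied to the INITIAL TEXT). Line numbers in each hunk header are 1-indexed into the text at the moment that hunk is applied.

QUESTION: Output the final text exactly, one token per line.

Hunk 1: at line 1 remove [ftgsm,jcz,cfuto] add [ksea] -> 6 lines: kuns uccdk ksea uky uqp jsq
Hunk 2: at line 2 remove [ksea,uky,uqp] add [yulmg] -> 4 lines: kuns uccdk yulmg jsq
Hunk 3: at line 2 remove [yulmg] add [kfofm,som] -> 5 lines: kuns uccdk kfofm som jsq
Hunk 4: at line 1 remove [kfofm] add [mqy,olfj] -> 6 lines: kuns uccdk mqy olfj som jsq
Hunk 5: at line 2 remove [mqy,olfj,som] add [fjz] -> 4 lines: kuns uccdk fjz jsq
Hunk 6: at line 1 remove [uccdk] add [cvbg] -> 4 lines: kuns cvbg fjz jsq
Hunk 7: at line 2 remove [fjz] add [pbwul,jawa] -> 5 lines: kuns cvbg pbwul jawa jsq

Answer: kuns
cvbg
pbwul
jawa
jsq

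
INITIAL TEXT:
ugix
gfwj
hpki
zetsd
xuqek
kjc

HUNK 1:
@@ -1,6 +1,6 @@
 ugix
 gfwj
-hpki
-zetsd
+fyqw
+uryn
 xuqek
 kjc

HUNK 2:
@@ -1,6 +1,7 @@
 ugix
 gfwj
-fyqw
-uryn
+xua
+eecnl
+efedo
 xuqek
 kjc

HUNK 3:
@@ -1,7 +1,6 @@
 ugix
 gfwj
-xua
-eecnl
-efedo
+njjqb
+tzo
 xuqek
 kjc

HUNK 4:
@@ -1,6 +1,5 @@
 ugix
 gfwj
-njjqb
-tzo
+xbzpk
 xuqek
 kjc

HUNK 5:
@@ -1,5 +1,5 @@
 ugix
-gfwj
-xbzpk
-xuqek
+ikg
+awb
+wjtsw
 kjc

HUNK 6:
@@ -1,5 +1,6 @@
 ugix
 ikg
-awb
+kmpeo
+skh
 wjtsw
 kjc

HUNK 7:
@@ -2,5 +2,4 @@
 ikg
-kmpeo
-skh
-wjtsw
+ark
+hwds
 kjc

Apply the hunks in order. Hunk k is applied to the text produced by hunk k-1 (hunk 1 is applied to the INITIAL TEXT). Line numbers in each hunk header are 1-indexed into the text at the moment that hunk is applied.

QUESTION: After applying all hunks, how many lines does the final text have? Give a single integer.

Hunk 1: at line 1 remove [hpki,zetsd] add [fyqw,uryn] -> 6 lines: ugix gfwj fyqw uryn xuqek kjc
Hunk 2: at line 1 remove [fyqw,uryn] add [xua,eecnl,efedo] -> 7 lines: ugix gfwj xua eecnl efedo xuqek kjc
Hunk 3: at line 1 remove [xua,eecnl,efedo] add [njjqb,tzo] -> 6 lines: ugix gfwj njjqb tzo xuqek kjc
Hunk 4: at line 1 remove [njjqb,tzo] add [xbzpk] -> 5 lines: ugix gfwj xbzpk xuqek kjc
Hunk 5: at line 1 remove [gfwj,xbzpk,xuqek] add [ikg,awb,wjtsw] -> 5 lines: ugix ikg awb wjtsw kjc
Hunk 6: at line 1 remove [awb] add [kmpeo,skh] -> 6 lines: ugix ikg kmpeo skh wjtsw kjc
Hunk 7: at line 2 remove [kmpeo,skh,wjtsw] add [ark,hwds] -> 5 lines: ugix ikg ark hwds kjc
Final line count: 5

Answer: 5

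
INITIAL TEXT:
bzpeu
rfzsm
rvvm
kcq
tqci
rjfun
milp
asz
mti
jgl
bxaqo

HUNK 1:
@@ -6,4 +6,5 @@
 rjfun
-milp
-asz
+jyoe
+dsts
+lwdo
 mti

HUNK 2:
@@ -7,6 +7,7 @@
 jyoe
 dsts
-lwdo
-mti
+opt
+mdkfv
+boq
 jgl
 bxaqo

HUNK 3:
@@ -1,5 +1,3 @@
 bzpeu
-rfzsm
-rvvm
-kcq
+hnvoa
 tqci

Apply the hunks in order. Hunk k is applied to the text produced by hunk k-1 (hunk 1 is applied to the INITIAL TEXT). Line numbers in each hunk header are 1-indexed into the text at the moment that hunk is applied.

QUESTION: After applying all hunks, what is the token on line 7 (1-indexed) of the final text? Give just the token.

Hunk 1: at line 6 remove [milp,asz] add [jyoe,dsts,lwdo] -> 12 lines: bzpeu rfzsm rvvm kcq tqci rjfun jyoe dsts lwdo mti jgl bxaqo
Hunk 2: at line 7 remove [lwdo,mti] add [opt,mdkfv,boq] -> 13 lines: bzpeu rfzsm rvvm kcq tqci rjfun jyoe dsts opt mdkfv boq jgl bxaqo
Hunk 3: at line 1 remove [rfzsm,rvvm,kcq] add [hnvoa] -> 11 lines: bzpeu hnvoa tqci rjfun jyoe dsts opt mdkfv boq jgl bxaqo
Final line 7: opt

Answer: opt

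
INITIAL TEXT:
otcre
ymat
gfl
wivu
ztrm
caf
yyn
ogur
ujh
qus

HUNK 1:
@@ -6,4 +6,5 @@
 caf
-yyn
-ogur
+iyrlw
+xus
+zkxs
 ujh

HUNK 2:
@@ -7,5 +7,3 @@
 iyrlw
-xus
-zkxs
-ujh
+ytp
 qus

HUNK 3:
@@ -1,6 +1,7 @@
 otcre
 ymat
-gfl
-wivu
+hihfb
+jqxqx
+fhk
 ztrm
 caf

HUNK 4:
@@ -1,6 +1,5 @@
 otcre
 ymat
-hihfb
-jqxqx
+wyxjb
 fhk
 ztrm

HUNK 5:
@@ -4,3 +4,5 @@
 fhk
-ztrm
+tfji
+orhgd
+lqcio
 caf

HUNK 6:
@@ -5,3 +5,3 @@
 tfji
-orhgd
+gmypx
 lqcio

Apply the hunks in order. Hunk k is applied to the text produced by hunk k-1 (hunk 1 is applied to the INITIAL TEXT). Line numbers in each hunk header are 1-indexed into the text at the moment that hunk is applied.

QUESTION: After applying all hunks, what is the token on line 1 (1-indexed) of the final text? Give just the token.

Hunk 1: at line 6 remove [yyn,ogur] add [iyrlw,xus,zkxs] -> 11 lines: otcre ymat gfl wivu ztrm caf iyrlw xus zkxs ujh qus
Hunk 2: at line 7 remove [xus,zkxs,ujh] add [ytp] -> 9 lines: otcre ymat gfl wivu ztrm caf iyrlw ytp qus
Hunk 3: at line 1 remove [gfl,wivu] add [hihfb,jqxqx,fhk] -> 10 lines: otcre ymat hihfb jqxqx fhk ztrm caf iyrlw ytp qus
Hunk 4: at line 1 remove [hihfb,jqxqx] add [wyxjb] -> 9 lines: otcre ymat wyxjb fhk ztrm caf iyrlw ytp qus
Hunk 5: at line 4 remove [ztrm] add [tfji,orhgd,lqcio] -> 11 lines: otcre ymat wyxjb fhk tfji orhgd lqcio caf iyrlw ytp qus
Hunk 6: at line 5 remove [orhgd] add [gmypx] -> 11 lines: otcre ymat wyxjb fhk tfji gmypx lqcio caf iyrlw ytp qus
Final line 1: otcre

Answer: otcre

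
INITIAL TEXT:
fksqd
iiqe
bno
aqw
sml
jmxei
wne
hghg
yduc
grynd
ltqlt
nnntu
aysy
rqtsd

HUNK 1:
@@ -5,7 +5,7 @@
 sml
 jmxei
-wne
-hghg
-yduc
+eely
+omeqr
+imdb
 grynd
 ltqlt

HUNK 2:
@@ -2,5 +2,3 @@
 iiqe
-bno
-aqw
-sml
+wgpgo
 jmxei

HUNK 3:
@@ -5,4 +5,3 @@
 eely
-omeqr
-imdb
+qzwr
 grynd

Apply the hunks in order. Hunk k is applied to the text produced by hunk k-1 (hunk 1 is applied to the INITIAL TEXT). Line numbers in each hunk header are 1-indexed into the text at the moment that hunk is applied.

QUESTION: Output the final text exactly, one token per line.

Answer: fksqd
iiqe
wgpgo
jmxei
eely
qzwr
grynd
ltqlt
nnntu
aysy
rqtsd

Derivation:
Hunk 1: at line 5 remove [wne,hghg,yduc] add [eely,omeqr,imdb] -> 14 lines: fksqd iiqe bno aqw sml jmxei eely omeqr imdb grynd ltqlt nnntu aysy rqtsd
Hunk 2: at line 2 remove [bno,aqw,sml] add [wgpgo] -> 12 lines: fksqd iiqe wgpgo jmxei eely omeqr imdb grynd ltqlt nnntu aysy rqtsd
Hunk 3: at line 5 remove [omeqr,imdb] add [qzwr] -> 11 lines: fksqd iiqe wgpgo jmxei eely qzwr grynd ltqlt nnntu aysy rqtsd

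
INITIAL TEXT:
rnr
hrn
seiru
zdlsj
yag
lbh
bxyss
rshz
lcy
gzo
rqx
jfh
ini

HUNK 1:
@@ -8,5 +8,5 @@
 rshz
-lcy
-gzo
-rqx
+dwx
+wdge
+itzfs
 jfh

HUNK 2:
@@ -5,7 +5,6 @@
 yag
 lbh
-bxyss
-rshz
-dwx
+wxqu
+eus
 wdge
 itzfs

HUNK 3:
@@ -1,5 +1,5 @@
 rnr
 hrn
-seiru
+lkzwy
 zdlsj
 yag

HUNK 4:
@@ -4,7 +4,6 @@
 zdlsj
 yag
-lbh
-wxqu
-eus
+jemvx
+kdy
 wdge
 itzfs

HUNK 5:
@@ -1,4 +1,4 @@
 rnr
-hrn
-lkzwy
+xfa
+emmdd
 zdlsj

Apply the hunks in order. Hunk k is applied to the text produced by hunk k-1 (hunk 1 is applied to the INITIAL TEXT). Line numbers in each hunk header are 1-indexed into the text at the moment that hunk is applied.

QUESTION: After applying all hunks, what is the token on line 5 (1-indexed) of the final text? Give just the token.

Answer: yag

Derivation:
Hunk 1: at line 8 remove [lcy,gzo,rqx] add [dwx,wdge,itzfs] -> 13 lines: rnr hrn seiru zdlsj yag lbh bxyss rshz dwx wdge itzfs jfh ini
Hunk 2: at line 5 remove [bxyss,rshz,dwx] add [wxqu,eus] -> 12 lines: rnr hrn seiru zdlsj yag lbh wxqu eus wdge itzfs jfh ini
Hunk 3: at line 1 remove [seiru] add [lkzwy] -> 12 lines: rnr hrn lkzwy zdlsj yag lbh wxqu eus wdge itzfs jfh ini
Hunk 4: at line 4 remove [lbh,wxqu,eus] add [jemvx,kdy] -> 11 lines: rnr hrn lkzwy zdlsj yag jemvx kdy wdge itzfs jfh ini
Hunk 5: at line 1 remove [hrn,lkzwy] add [xfa,emmdd] -> 11 lines: rnr xfa emmdd zdlsj yag jemvx kdy wdge itzfs jfh ini
Final line 5: yag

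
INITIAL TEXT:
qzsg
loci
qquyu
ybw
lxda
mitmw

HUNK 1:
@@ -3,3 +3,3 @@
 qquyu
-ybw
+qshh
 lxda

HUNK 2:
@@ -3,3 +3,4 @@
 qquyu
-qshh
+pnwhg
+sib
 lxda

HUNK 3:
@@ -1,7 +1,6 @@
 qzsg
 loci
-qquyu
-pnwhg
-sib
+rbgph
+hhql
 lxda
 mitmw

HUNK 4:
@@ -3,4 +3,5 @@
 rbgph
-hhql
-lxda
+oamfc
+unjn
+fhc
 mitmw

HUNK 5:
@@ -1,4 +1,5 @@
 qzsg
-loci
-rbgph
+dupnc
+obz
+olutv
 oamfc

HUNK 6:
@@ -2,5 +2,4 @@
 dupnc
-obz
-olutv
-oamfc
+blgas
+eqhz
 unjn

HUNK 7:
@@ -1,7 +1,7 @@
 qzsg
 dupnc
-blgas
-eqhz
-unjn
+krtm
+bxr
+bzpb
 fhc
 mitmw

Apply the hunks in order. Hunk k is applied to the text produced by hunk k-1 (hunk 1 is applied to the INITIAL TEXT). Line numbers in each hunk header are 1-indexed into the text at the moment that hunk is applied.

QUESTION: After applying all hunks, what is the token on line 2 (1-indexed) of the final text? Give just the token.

Answer: dupnc

Derivation:
Hunk 1: at line 3 remove [ybw] add [qshh] -> 6 lines: qzsg loci qquyu qshh lxda mitmw
Hunk 2: at line 3 remove [qshh] add [pnwhg,sib] -> 7 lines: qzsg loci qquyu pnwhg sib lxda mitmw
Hunk 3: at line 1 remove [qquyu,pnwhg,sib] add [rbgph,hhql] -> 6 lines: qzsg loci rbgph hhql lxda mitmw
Hunk 4: at line 3 remove [hhql,lxda] add [oamfc,unjn,fhc] -> 7 lines: qzsg loci rbgph oamfc unjn fhc mitmw
Hunk 5: at line 1 remove [loci,rbgph] add [dupnc,obz,olutv] -> 8 lines: qzsg dupnc obz olutv oamfc unjn fhc mitmw
Hunk 6: at line 2 remove [obz,olutv,oamfc] add [blgas,eqhz] -> 7 lines: qzsg dupnc blgas eqhz unjn fhc mitmw
Hunk 7: at line 1 remove [blgas,eqhz,unjn] add [krtm,bxr,bzpb] -> 7 lines: qzsg dupnc krtm bxr bzpb fhc mitmw
Final line 2: dupnc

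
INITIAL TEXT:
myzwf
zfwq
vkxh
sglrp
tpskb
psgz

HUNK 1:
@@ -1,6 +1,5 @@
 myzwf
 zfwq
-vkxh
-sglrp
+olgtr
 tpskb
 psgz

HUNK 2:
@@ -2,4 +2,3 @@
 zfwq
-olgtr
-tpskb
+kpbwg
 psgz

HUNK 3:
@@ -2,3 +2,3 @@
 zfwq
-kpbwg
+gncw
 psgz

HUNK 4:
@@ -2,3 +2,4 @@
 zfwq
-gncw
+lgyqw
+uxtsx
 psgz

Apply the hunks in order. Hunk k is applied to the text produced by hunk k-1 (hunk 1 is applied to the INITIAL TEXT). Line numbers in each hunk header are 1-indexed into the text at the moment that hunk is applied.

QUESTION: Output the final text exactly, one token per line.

Answer: myzwf
zfwq
lgyqw
uxtsx
psgz

Derivation:
Hunk 1: at line 1 remove [vkxh,sglrp] add [olgtr] -> 5 lines: myzwf zfwq olgtr tpskb psgz
Hunk 2: at line 2 remove [olgtr,tpskb] add [kpbwg] -> 4 lines: myzwf zfwq kpbwg psgz
Hunk 3: at line 2 remove [kpbwg] add [gncw] -> 4 lines: myzwf zfwq gncw psgz
Hunk 4: at line 2 remove [gncw] add [lgyqw,uxtsx] -> 5 lines: myzwf zfwq lgyqw uxtsx psgz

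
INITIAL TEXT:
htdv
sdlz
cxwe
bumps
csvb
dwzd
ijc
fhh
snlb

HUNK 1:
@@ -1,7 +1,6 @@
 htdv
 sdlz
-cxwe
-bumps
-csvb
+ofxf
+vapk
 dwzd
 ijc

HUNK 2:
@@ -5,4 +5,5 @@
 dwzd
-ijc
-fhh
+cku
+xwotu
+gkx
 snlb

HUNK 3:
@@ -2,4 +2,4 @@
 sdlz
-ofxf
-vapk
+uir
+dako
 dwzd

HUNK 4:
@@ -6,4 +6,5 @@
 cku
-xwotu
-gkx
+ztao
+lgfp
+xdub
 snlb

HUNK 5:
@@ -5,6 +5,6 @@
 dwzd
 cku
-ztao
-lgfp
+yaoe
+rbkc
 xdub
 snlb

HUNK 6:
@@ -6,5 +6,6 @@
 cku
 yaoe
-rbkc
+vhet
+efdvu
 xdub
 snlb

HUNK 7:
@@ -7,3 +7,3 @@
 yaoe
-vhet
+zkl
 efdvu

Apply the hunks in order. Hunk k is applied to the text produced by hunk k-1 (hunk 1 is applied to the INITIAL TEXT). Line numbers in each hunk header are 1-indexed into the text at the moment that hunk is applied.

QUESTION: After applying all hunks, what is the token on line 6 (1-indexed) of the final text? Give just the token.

Hunk 1: at line 1 remove [cxwe,bumps,csvb] add [ofxf,vapk] -> 8 lines: htdv sdlz ofxf vapk dwzd ijc fhh snlb
Hunk 2: at line 5 remove [ijc,fhh] add [cku,xwotu,gkx] -> 9 lines: htdv sdlz ofxf vapk dwzd cku xwotu gkx snlb
Hunk 3: at line 2 remove [ofxf,vapk] add [uir,dako] -> 9 lines: htdv sdlz uir dako dwzd cku xwotu gkx snlb
Hunk 4: at line 6 remove [xwotu,gkx] add [ztao,lgfp,xdub] -> 10 lines: htdv sdlz uir dako dwzd cku ztao lgfp xdub snlb
Hunk 5: at line 5 remove [ztao,lgfp] add [yaoe,rbkc] -> 10 lines: htdv sdlz uir dako dwzd cku yaoe rbkc xdub snlb
Hunk 6: at line 6 remove [rbkc] add [vhet,efdvu] -> 11 lines: htdv sdlz uir dako dwzd cku yaoe vhet efdvu xdub snlb
Hunk 7: at line 7 remove [vhet] add [zkl] -> 11 lines: htdv sdlz uir dako dwzd cku yaoe zkl efdvu xdub snlb
Final line 6: cku

Answer: cku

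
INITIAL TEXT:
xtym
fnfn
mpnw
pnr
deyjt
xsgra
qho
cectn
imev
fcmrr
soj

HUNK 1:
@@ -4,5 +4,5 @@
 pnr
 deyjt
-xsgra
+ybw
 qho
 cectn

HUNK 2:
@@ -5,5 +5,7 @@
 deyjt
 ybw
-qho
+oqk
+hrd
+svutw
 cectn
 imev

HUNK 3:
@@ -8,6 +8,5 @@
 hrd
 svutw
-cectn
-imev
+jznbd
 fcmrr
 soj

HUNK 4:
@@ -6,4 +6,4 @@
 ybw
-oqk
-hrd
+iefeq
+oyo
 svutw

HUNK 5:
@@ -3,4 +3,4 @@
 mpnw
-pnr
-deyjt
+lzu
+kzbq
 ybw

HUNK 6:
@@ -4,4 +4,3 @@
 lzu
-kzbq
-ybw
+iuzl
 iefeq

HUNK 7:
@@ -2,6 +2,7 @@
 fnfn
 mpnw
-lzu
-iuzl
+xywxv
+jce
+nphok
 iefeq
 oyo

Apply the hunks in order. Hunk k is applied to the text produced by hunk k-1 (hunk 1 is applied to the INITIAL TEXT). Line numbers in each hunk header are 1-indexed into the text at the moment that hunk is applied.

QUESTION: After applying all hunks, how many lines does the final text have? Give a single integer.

Hunk 1: at line 4 remove [xsgra] add [ybw] -> 11 lines: xtym fnfn mpnw pnr deyjt ybw qho cectn imev fcmrr soj
Hunk 2: at line 5 remove [qho] add [oqk,hrd,svutw] -> 13 lines: xtym fnfn mpnw pnr deyjt ybw oqk hrd svutw cectn imev fcmrr soj
Hunk 3: at line 8 remove [cectn,imev] add [jznbd] -> 12 lines: xtym fnfn mpnw pnr deyjt ybw oqk hrd svutw jznbd fcmrr soj
Hunk 4: at line 6 remove [oqk,hrd] add [iefeq,oyo] -> 12 lines: xtym fnfn mpnw pnr deyjt ybw iefeq oyo svutw jznbd fcmrr soj
Hunk 5: at line 3 remove [pnr,deyjt] add [lzu,kzbq] -> 12 lines: xtym fnfn mpnw lzu kzbq ybw iefeq oyo svutw jznbd fcmrr soj
Hunk 6: at line 4 remove [kzbq,ybw] add [iuzl] -> 11 lines: xtym fnfn mpnw lzu iuzl iefeq oyo svutw jznbd fcmrr soj
Hunk 7: at line 2 remove [lzu,iuzl] add [xywxv,jce,nphok] -> 12 lines: xtym fnfn mpnw xywxv jce nphok iefeq oyo svutw jznbd fcmrr soj
Final line count: 12

Answer: 12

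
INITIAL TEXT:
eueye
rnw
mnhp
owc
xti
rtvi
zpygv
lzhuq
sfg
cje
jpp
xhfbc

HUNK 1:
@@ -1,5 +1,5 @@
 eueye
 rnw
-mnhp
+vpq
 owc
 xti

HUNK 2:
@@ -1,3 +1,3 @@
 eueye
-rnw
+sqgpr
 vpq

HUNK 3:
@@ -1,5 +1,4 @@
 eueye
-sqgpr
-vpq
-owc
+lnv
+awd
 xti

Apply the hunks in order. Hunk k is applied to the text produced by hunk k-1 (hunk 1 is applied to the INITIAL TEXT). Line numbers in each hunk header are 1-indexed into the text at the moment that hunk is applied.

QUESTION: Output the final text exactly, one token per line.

Answer: eueye
lnv
awd
xti
rtvi
zpygv
lzhuq
sfg
cje
jpp
xhfbc

Derivation:
Hunk 1: at line 1 remove [mnhp] add [vpq] -> 12 lines: eueye rnw vpq owc xti rtvi zpygv lzhuq sfg cje jpp xhfbc
Hunk 2: at line 1 remove [rnw] add [sqgpr] -> 12 lines: eueye sqgpr vpq owc xti rtvi zpygv lzhuq sfg cje jpp xhfbc
Hunk 3: at line 1 remove [sqgpr,vpq,owc] add [lnv,awd] -> 11 lines: eueye lnv awd xti rtvi zpygv lzhuq sfg cje jpp xhfbc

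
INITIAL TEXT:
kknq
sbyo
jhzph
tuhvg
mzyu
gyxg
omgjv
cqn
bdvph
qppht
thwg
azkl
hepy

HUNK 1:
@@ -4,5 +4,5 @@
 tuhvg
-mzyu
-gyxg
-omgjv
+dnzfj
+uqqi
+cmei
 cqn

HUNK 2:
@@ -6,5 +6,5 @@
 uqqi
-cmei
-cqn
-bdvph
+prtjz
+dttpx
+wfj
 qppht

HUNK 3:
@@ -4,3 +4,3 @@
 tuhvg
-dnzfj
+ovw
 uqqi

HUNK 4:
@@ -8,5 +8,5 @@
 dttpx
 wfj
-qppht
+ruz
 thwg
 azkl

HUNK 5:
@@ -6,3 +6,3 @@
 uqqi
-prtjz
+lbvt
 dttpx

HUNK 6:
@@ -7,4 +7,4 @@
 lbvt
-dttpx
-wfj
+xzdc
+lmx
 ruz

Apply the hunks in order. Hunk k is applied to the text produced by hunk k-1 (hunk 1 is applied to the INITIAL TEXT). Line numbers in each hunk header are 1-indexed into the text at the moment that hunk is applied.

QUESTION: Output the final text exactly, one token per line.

Answer: kknq
sbyo
jhzph
tuhvg
ovw
uqqi
lbvt
xzdc
lmx
ruz
thwg
azkl
hepy

Derivation:
Hunk 1: at line 4 remove [mzyu,gyxg,omgjv] add [dnzfj,uqqi,cmei] -> 13 lines: kknq sbyo jhzph tuhvg dnzfj uqqi cmei cqn bdvph qppht thwg azkl hepy
Hunk 2: at line 6 remove [cmei,cqn,bdvph] add [prtjz,dttpx,wfj] -> 13 lines: kknq sbyo jhzph tuhvg dnzfj uqqi prtjz dttpx wfj qppht thwg azkl hepy
Hunk 3: at line 4 remove [dnzfj] add [ovw] -> 13 lines: kknq sbyo jhzph tuhvg ovw uqqi prtjz dttpx wfj qppht thwg azkl hepy
Hunk 4: at line 8 remove [qppht] add [ruz] -> 13 lines: kknq sbyo jhzph tuhvg ovw uqqi prtjz dttpx wfj ruz thwg azkl hepy
Hunk 5: at line 6 remove [prtjz] add [lbvt] -> 13 lines: kknq sbyo jhzph tuhvg ovw uqqi lbvt dttpx wfj ruz thwg azkl hepy
Hunk 6: at line 7 remove [dttpx,wfj] add [xzdc,lmx] -> 13 lines: kknq sbyo jhzph tuhvg ovw uqqi lbvt xzdc lmx ruz thwg azkl hepy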